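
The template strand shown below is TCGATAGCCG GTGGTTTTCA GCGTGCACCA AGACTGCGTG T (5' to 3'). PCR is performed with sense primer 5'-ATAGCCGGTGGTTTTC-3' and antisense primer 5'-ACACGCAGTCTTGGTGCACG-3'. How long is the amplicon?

38 bp

Scanning the template, ATAGCCGGTGGTTTTC occurs at positions 4–19; this primer anneals to the bottom strand there with its 3' end pointing downstream.
Reverse complement of the reverse primer: CGTGCACCAAGACTGCGTGT. This occurs on the top strand at positions 22–41.
The product runs from position 4 to position 41, so its length is 41 − 4 + 1 = 38 bp.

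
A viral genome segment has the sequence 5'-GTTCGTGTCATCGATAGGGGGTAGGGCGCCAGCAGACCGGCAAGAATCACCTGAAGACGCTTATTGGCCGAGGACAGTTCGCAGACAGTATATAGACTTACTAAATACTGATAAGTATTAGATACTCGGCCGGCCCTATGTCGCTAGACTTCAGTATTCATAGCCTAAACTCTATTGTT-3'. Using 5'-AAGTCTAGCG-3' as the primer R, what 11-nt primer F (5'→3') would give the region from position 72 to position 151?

The reverse primer's reverse complement CGCTAGACTT matches the template at positions 142–151; the product starts at position 72.
The forward primer is identical to the top strand over positions 72–82: GGACAGTTCGC.

5'-GGACAGTTCGC-3'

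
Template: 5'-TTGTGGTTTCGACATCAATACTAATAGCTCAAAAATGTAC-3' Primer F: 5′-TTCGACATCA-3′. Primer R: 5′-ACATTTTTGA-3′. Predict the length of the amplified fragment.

31 bp

The forward primer matches the template at positions 8–17.
Taking the reverse complement of ACATTTTTGA gives TCAAAAATGT, found at positions 29–38 on the template; the primer anneals here to the top strand with its 3' end pointing upstream.
Amplicon spans positions 8–38: 31 bp.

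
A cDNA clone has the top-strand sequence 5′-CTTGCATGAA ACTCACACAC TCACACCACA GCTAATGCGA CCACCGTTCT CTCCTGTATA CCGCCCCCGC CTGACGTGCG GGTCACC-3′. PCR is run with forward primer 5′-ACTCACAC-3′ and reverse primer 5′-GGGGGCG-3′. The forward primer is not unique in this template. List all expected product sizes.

58 bp, 50 bp

The forward primer ACTCACAC matches the top strand at positions 11–18, 19–26.
The reverse primer's reverse complement is CGCCCCC, matching at positions 62–68.
Each forward site pairs with the reverse site to give a product ending at position 68: sizes 58, 50 bp.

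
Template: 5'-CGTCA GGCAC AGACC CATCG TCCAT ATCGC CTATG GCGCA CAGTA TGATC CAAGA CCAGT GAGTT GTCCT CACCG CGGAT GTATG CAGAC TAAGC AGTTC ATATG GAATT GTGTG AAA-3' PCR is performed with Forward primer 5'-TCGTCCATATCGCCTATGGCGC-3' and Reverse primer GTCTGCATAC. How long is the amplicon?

Scanning the template, TCGTCCATATCGCCTATGGCGC occurs at positions 18–39; this primer anneals to the bottom strand there with its 3' end pointing downstream.
Taking the reverse complement of GTCTGCATAC gives GTATGCAGAC, found at positions 81–90 on the template; the primer anneals here to the top strand with its 3' end pointing upstream.
Product length = (reverse-primer end) − (forward-primer start) + 1 = 90 − 18 + 1 = 73 bp.

73 bp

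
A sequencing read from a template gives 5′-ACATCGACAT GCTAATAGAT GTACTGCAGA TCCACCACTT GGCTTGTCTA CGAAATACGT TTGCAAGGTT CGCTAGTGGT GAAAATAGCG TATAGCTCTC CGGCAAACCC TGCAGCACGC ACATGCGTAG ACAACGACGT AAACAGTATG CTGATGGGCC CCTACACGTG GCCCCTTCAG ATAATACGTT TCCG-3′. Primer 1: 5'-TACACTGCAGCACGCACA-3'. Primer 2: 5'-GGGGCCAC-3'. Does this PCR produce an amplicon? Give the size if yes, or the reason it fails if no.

Primer 1 (TACACTGCAGCACGCACA) does not match the top strand, and its reverse complement TGTGCGTGCTGCAGTGTA does not match either.
With no annealing site for primer 1, no amplification occurs.

No product — primer 1 has no binding site in the template.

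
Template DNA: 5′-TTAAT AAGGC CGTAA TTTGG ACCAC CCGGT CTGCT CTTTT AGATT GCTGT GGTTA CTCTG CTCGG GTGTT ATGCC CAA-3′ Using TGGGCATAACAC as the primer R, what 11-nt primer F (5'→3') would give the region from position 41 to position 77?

The reverse primer's reverse complement GTGTTATGCCCA matches the template at positions 66–77; the product starts at position 41.
The forward primer is identical to the top strand over positions 41–51: AGATTGCTGTG.

5'-AGATTGCTGTG-3'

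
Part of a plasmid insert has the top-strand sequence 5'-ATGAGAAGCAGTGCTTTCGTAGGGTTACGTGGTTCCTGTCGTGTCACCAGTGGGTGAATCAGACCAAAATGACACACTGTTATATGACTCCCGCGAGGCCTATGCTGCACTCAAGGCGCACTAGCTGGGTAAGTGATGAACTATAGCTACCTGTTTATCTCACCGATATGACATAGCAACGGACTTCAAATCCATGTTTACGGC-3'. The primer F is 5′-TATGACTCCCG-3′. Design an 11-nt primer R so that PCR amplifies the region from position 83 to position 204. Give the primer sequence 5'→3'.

5'-GCCGTAAACAT-3'

The product's 3' end on the top strand is position 204.
The reverse primer anneals to the top strand over positions 194–204, i.e. to ATGTTTACGGC.
Its sequence written 5'→3' is the reverse complement: GCCGTAAACAT.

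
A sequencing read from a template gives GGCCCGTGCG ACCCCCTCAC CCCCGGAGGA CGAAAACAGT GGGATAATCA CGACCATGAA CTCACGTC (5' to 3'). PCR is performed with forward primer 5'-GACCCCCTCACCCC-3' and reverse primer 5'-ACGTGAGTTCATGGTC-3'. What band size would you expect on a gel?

58 bp

The forward primer matches the template at positions 10–23.
Taking the reverse complement of ACGTGAGTTCATGGTC gives GACCATGAACTCACGT, found at positions 52–67 on the template; the primer anneals here to the top strand with its 3' end pointing upstream.
Amplicon spans positions 10–67: 58 bp.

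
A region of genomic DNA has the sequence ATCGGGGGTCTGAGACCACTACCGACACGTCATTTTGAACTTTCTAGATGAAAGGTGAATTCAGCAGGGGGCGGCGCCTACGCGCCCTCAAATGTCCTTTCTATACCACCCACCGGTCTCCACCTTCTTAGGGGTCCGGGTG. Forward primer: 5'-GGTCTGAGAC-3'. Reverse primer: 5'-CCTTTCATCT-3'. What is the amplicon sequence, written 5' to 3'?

Scanning the template, GGTCTGAGAC occurs at positions 7–16; this primer anneals to the bottom strand there with its 3' end pointing downstream.
Taking the reverse complement of CCTTTCATCT gives AGATGAAAGG, found at positions 46–55 on the template; the primer anneals here to the top strand with its 3' end pointing upstream.
The product is the template from position 7 through 55 (49 bp).

5'-GGTCTGAGACCACTACCGACACGTCATTTTGAACTTTCTAGATGAAAGG-3'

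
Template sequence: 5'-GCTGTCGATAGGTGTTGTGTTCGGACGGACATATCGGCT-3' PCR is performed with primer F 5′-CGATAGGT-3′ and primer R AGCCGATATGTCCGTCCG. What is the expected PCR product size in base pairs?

Forward primer CGATAGGT is found on the top strand at positions 6–13.
The reverse primer's reverse complement is CGGACGGACATATCGGCT, which matches the template at positions 22–39.
Amplicon spans positions 6–39: 34 bp.

34 bp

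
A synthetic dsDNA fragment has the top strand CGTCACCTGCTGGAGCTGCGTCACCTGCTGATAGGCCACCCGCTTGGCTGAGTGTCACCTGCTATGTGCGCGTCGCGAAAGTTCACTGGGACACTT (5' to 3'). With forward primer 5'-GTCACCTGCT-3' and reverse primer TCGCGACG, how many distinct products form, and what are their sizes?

Three products: 77 bp, 59 bp, 25 bp

The forward primer GTCACCTGCT matches the top strand at positions 2–11, 20–29, 54–63.
The reverse primer's reverse complement is CGTCGCGA, matching at positions 71–78.
Each forward site pairs with the reverse site to give a product ending at position 78: sizes 77, 59, 25 bp.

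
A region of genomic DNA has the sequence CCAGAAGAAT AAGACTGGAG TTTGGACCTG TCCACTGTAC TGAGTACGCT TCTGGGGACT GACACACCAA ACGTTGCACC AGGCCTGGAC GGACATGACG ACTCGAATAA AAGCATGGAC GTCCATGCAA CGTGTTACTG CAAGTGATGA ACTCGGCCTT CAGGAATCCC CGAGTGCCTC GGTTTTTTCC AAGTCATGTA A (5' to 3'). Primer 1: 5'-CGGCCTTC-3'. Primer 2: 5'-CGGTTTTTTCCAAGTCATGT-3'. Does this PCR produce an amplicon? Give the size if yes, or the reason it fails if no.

Primer 1 (CGGCCTTC) matches the top strand at positions 154–161 (3' end points downstream).
Primer 2 (CGGTTTTTTCCAAGTCATGT) also matches the top strand directly, at positions 180–199 — its reverse complement ACATGACTTGGAAAAAACCG is not present.
Both primers anneal to the bottom strand with 3' ends pointing the same way, so neither can prime synthesis back toward the other.

No product — both primers anneal to the same strand and extend in the same direction.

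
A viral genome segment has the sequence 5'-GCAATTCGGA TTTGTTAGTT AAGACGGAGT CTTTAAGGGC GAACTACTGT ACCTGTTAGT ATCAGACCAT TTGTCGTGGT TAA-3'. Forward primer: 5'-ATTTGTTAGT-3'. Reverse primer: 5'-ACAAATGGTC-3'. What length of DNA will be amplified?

Scanning the template, ATTTGTTAGT occurs at positions 10–19; this primer anneals to the bottom strand there with its 3' end pointing downstream.
Taking the reverse complement of ACAAATGGTC gives GACCATTTGT, found at positions 65–74 on the template; the primer anneals here to the top strand with its 3' end pointing upstream.
The product runs from position 10 to position 74, so its length is 74 − 10 + 1 = 65 bp.

65 bp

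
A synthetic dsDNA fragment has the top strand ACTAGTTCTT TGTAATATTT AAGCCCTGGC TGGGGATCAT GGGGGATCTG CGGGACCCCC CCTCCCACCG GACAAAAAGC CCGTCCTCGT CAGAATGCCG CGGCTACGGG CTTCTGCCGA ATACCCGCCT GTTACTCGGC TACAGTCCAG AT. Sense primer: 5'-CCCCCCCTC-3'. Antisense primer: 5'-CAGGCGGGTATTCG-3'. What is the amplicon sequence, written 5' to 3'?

Forward primer CCCCCCCTC is found on the top strand at positions 56–64.
The reverse primer's reverse complement is CGAATACCCGCCTG, which matches the template at positions 118–131.
The product is the template from position 56 through 131 (76 bp).

5'-CCCCCCCTCCCACCGGACAAAAAGCCCGTCCTCGTCAGAATGCCGCGGCTACGGGCTTCTGCCGAATACCCGCCTG-3'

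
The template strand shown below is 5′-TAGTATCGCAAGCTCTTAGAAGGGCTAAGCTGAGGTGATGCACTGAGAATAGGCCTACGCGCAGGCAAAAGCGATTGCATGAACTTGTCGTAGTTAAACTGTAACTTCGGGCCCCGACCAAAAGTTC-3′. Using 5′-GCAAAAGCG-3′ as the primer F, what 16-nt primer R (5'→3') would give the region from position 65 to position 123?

The product's 3' end on the top strand is position 123.
The reverse primer anneals to the top strand over positions 108–123, i.e. to CGGGCCCCGACCAAAA.
Its sequence written 5'→3' is the reverse complement: TTTTGGTCGGGGCCCG.

5'-TTTTGGTCGGGGCCCG-3'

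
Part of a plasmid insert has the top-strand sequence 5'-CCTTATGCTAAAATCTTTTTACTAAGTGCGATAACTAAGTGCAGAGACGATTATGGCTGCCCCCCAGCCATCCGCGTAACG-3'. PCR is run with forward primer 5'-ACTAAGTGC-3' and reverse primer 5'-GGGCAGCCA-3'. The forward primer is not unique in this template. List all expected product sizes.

42 bp, 29 bp

The forward primer ACTAAGTGC matches the top strand at positions 21–29, 34–42.
The reverse primer's reverse complement is TGGCTGCCC, matching at positions 54–62.
Each forward site pairs with the reverse site to give a product ending at position 62: sizes 42, 29 bp.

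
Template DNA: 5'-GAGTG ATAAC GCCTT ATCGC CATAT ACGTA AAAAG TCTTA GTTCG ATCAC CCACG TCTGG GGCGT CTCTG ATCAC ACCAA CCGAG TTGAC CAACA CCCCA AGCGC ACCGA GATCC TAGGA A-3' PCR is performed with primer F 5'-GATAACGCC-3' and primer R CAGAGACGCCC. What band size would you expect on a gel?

Scanning the template, GATAACGCC occurs at positions 5–13; this primer anneals to the bottom strand there with its 3' end pointing downstream.
Taking the reverse complement of CAGAGACGCCC gives GGGCGTCTCTG, found at positions 60–70 on the template; the primer anneals here to the top strand with its 3' end pointing upstream.
Amplicon spans positions 5–70: 66 bp.

66 bp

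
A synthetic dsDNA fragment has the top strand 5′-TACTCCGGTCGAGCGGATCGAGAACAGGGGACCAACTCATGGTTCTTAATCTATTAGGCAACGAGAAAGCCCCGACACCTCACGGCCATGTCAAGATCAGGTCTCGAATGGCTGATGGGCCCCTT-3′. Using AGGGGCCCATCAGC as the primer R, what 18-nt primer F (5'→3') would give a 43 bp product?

5'-ACGGCCATGTCAAGATCA-3'

The reverse primer's reverse complement GCTGATGGGCCCCT matches the template at positions 111–124, so the product ends at position 124.
A 43 bp product then starts at position 124 − 43 + 1 = 82.
The forward primer is identical to the top strand there: ACGGCCATGTCAAGATCA.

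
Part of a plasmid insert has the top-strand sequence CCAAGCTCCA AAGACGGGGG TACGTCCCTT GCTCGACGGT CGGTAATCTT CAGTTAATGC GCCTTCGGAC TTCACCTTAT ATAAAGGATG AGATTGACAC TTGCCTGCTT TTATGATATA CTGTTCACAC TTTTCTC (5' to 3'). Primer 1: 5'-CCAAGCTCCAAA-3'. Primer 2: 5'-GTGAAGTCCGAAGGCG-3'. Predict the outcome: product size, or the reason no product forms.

Primer 1 (CCAAGCTCCAAA) matches the top strand at positions 1–12; it acts as a forward primer.
Primer 2's reverse complement is CGCCTTCGGACTTCAC, matching the top strand at positions 60–75; it acts as a reverse primer.
The 3' ends face each other across positions 1–75, giving a 75 bp product.

Yes — a 75 bp product.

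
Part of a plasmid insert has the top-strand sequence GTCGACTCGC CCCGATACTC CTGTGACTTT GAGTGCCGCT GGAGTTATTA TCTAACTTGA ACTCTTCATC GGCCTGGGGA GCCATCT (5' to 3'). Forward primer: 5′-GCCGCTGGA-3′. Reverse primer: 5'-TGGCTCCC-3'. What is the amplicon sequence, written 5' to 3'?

5'-GCCGCTGGAGTTATTATCTAACTTGAACTCTTCATCGGCCTGGGGAGCCA-3'

Forward primer GCCGCTGGA is found on the top strand at positions 35–43.
Reverse complement of the reverse primer: GGGAGCCA. This occurs on the top strand at positions 77–84.
The product is the template from position 35 through 84 (50 bp).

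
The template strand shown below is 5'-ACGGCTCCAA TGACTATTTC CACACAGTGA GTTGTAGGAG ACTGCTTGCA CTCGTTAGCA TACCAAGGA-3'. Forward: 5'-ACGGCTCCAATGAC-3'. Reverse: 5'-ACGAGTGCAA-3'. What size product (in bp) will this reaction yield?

55 bp

Forward primer ACGGCTCCAATGAC is found on the top strand at positions 1–14.
Taking the reverse complement of ACGAGTGCAA gives TTGCACTCGT, found at positions 46–55 on the template; the primer anneals here to the top strand with its 3' end pointing upstream.
Amplicon spans positions 1–55: 55 bp.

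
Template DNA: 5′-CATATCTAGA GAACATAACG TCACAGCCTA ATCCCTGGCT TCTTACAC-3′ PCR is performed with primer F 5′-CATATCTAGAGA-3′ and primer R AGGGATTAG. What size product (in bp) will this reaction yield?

Forward primer CATATCTAGAGA is found on the top strand at positions 1–12.
Taking the reverse complement of AGGGATTAG gives CTAATCCCT, found at positions 28–36 on the template; the primer anneals here to the top strand with its 3' end pointing upstream.
Product length = (reverse-primer end) − (forward-primer start) + 1 = 36 − 1 + 1 = 36 bp.

36 bp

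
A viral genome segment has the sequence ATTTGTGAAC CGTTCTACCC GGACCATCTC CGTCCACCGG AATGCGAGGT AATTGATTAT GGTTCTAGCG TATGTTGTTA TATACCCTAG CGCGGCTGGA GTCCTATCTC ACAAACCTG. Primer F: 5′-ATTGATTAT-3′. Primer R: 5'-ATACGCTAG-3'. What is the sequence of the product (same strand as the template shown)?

Forward primer ATTGATTAT is found on the top strand at positions 52–60.
Reverse complement of the reverse primer: CTAGCGTAT. This occurs on the top strand at positions 65–73.
The product is the template from position 52 through 73 (22 bp).

5'-ATTGATTATGGTTCTAGCGTAT-3'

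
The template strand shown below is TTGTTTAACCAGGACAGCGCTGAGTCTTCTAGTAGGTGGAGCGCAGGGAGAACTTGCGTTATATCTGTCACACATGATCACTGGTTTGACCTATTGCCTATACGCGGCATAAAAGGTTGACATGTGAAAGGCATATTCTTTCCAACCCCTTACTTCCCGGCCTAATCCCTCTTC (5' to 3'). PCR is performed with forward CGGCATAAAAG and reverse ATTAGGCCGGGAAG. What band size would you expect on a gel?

Forward primer CGGCATAAAAG is found on the top strand at positions 105–115.
Reverse complement of the reverse primer: CTTCCCGGCCTAAT. This occurs on the top strand at positions 153–166.
Amplicon spans positions 105–166: 62 bp.

62 bp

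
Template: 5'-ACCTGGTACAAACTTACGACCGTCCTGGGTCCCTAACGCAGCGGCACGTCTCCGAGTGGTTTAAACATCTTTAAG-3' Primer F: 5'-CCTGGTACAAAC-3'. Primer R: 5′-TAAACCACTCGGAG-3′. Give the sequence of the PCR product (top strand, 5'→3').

The forward primer matches the template at positions 2–13.
The reverse primer's reverse complement is CTCCGAGTGGTTTA, which matches the template at positions 50–63.
The product is the template from position 2 through 63 (62 bp).

5'-CCTGGTACAAACTTACGACCGTCCTGGGTCCCTAACGCAGCGGCACGTCTCCGAGTGGTTTA-3'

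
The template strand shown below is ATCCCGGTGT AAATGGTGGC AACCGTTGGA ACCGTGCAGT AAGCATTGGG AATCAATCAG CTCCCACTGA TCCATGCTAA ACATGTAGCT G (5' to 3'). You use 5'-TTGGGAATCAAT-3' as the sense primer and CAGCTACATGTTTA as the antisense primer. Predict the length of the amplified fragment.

Forward primer TTGGGAATCAAT is found on the top strand at positions 46–57.
Reverse complement of the reverse primer: TAAACATGTAGCTG. This occurs on the top strand at positions 78–91.
Amplicon spans positions 46–91: 46 bp.

46 bp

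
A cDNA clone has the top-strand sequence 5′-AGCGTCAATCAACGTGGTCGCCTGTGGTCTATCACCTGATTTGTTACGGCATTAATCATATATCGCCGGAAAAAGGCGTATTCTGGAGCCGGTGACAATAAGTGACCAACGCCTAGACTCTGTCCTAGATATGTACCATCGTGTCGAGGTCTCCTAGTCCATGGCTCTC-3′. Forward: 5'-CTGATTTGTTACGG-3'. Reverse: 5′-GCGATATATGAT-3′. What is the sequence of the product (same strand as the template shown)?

5'-CTGATTTGTTACGGCATTAATCATATATCGC-3'

Forward primer CTGATTTGTTACGG is found on the top strand at positions 36–49.
The reverse primer's reverse complement is ATCATATATCGC, which matches the template at positions 55–66.
The product is the template from position 36 through 66 (31 bp).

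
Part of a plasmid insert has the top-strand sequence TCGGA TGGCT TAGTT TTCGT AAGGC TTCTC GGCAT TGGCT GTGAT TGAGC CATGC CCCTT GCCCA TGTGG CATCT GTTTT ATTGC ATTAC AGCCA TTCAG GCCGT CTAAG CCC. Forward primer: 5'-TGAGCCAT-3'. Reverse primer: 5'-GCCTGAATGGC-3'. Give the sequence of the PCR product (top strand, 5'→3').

Forward primer TGAGCCAT is found on the top strand at positions 46–53.
Reverse complement of the reverse primer: GCCATTCAGGC. This occurs on the top strand at positions 92–102.
The product is the template from position 46 through 102 (57 bp).

5'-TGAGCCATGCCCCTTGCCCATGTGGCATCTGTTTTATTGCATTACAGCCATTCAGGC-3'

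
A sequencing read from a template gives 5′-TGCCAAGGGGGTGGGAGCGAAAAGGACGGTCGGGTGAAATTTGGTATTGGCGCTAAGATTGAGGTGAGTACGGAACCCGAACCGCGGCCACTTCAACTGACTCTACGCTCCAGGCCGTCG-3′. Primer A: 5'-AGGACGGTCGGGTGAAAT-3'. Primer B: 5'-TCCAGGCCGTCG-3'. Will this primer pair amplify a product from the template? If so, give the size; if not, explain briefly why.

No product — both primers anneal to the same strand and extend in the same direction.

Primer A (AGGACGGTCGGGTGAAAT) matches the top strand at positions 23–40 (3' end points downstream).
Primer B (TCCAGGCCGTCG) also matches the top strand directly, at positions 109–120 — its reverse complement CGACGGCCTGGA is not present.
Both primers anneal to the bottom strand with 3' ends pointing the same way, so neither can prime synthesis back toward the other.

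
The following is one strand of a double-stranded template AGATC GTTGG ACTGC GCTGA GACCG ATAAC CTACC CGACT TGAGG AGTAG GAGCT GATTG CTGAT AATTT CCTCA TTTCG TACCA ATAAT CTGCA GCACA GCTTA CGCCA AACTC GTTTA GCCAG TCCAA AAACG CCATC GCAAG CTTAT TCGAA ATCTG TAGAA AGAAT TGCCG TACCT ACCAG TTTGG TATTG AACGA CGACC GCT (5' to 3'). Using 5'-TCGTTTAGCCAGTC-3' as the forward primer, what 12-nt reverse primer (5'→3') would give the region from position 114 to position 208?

The product's 3' end on the top strand is position 208.
The reverse primer anneals to the top strand over positions 197–208, i.e. to ACGACGACCGCT.
Its sequence written 5'→3' is the reverse complement: AGCGGTCGTCGT.

5'-AGCGGTCGTCGT-3'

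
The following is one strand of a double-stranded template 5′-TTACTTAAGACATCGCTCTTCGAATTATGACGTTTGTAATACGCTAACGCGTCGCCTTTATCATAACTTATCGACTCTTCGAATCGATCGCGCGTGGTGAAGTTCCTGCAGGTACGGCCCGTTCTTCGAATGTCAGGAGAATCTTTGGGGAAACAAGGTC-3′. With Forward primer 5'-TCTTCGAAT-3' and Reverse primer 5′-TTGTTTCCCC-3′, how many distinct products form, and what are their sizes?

Three products: 140 bp, 81 bp, 34 bp

The forward primer TCTTCGAAT matches the top strand at positions 17–25, 76–84, 123–131.
The reverse primer's reverse complement is GGGGAAACAA, matching at positions 147–156.
Each forward site pairs with the reverse site to give a product ending at position 156: sizes 140, 81, 34 bp.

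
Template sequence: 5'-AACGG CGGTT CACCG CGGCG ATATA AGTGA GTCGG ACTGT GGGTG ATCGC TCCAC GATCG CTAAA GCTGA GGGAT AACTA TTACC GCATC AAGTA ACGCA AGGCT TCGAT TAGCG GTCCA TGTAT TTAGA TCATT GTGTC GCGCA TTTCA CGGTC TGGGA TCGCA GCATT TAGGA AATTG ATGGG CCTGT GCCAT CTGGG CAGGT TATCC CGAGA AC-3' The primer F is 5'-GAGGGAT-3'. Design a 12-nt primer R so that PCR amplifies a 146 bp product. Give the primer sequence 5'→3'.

The forward primer binds at positions 69–75, so a 146 bp product ends at position 69 + 146 − 1 = 214.
The reverse primer anneals to the top strand over positions 203–214, i.e. to GGTTATCCCGAG.
Its sequence written 5'→3' is the reverse complement: CTCGGGATAACC.

5'-CTCGGGATAACC-3'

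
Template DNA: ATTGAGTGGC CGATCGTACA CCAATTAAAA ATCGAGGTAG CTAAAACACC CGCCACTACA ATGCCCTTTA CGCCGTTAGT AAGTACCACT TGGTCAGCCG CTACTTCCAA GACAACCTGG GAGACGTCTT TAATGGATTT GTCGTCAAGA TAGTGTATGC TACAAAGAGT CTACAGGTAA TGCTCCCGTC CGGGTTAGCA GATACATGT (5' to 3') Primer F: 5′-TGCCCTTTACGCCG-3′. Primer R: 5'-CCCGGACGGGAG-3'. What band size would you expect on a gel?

Forward primer TGCCCTTTACGCCG is found on the top strand at positions 62–75.
The reverse primer's reverse complement is CTCCCGTCCGGG, which matches the template at positions 183–194.
The product runs from position 62 to position 194, so its length is 194 − 62 + 1 = 133 bp.

133 bp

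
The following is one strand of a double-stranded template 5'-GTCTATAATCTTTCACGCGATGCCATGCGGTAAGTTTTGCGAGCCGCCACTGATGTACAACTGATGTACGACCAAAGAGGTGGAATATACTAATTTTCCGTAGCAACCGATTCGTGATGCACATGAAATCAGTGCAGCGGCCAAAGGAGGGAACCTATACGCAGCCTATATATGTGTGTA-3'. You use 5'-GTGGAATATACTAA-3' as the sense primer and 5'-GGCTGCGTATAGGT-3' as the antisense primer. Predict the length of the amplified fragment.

The forward primer matches the template at positions 80–93.
The reverse primer's reverse complement is ACCTATACGCAGCC, which matches the template at positions 153–166.
The product runs from position 80 to position 166, so its length is 166 − 80 + 1 = 87 bp.

87 bp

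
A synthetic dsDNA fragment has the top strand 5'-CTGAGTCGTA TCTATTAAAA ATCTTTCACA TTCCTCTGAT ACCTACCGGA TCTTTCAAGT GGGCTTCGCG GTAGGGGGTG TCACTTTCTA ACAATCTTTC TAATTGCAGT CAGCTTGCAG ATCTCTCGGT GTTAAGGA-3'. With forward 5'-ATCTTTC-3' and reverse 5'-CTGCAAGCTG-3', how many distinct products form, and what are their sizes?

Three products: 100 bp, 71 bp, 27 bp

The forward primer ATCTTTC matches the top strand at positions 21–27, 50–56, 94–100.
The reverse primer's reverse complement is CAGCTTGCAG, matching at positions 111–120.
Each forward site pairs with the reverse site to give a product ending at position 120: sizes 100, 71, 27 bp.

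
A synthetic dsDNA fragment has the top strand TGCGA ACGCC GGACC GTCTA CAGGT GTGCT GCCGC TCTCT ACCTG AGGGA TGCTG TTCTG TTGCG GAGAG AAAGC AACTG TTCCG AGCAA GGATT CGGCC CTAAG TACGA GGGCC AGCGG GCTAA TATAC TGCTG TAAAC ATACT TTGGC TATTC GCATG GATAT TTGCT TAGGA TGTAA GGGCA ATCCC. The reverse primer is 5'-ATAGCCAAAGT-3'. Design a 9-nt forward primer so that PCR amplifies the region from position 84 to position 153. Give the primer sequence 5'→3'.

The reverse primer's reverse complement ACTTTGGCTAT matches the template at positions 143–153; the product starts at position 84.
The forward primer is identical to the top strand over positions 84–92: CGAGCAAGG.

5'-CGAGCAAGG-3'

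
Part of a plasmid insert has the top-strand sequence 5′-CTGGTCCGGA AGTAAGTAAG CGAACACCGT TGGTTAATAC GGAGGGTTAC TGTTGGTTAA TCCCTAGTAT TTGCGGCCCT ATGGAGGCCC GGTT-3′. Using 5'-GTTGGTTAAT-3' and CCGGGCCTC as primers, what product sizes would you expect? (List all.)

The forward primer GTTGGTTAAT matches the top strand at positions 29–38, 52–61.
The reverse primer's reverse complement is GAGGCCCGG, matching at positions 84–92.
Each forward site pairs with the reverse site to give a product ending at position 92: sizes 64, 41 bp.

64 bp, 41 bp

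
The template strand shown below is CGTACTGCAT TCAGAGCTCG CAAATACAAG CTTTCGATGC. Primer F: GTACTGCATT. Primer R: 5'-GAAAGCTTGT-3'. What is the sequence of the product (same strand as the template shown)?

Forward primer GTACTGCATT is found on the top strand at positions 2–11.
Taking the reverse complement of GAAAGCTTGT gives ACAAGCTTTC, found at positions 26–35 on the template; the primer anneals here to the top strand with its 3' end pointing upstream.
The product is the template from position 2 through 35 (34 bp).

5'-GTACTGCATTCAGAGCTCGCAAATACAAGCTTTC-3'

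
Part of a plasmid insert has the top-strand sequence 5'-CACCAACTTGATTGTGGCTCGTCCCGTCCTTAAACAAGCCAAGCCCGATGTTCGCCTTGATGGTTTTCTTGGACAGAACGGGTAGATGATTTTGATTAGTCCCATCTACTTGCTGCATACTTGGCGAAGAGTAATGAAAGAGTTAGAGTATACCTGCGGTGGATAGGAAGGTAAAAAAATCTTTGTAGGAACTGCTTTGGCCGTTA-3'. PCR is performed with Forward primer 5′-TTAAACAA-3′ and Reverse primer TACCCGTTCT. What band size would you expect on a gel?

Scanning the template, TTAAACAA occurs at positions 30–37; this primer anneals to the bottom strand there with its 3' end pointing downstream.
Reverse complement of the reverse primer: AGAACGGGTA. This occurs on the top strand at positions 75–84.
Product length = (reverse-primer end) − (forward-primer start) + 1 = 84 − 30 + 1 = 55 bp.

55 bp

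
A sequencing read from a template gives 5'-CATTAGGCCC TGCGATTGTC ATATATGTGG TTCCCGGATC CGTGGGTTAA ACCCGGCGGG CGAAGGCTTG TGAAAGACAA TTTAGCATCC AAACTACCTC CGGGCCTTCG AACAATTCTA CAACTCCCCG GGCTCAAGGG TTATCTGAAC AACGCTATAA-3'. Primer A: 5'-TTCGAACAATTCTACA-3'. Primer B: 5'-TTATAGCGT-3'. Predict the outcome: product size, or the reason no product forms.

Yes — a 54 bp product.

Primer A (TTCGAACAATTCTACA) matches the top strand at positions 107–122; it acts as a forward primer.
Primer B's reverse complement is ACGCTATAA, matching the top strand at positions 152–160; it acts as a reverse primer.
The 3' ends face each other across positions 107–160, giving a 54 bp product.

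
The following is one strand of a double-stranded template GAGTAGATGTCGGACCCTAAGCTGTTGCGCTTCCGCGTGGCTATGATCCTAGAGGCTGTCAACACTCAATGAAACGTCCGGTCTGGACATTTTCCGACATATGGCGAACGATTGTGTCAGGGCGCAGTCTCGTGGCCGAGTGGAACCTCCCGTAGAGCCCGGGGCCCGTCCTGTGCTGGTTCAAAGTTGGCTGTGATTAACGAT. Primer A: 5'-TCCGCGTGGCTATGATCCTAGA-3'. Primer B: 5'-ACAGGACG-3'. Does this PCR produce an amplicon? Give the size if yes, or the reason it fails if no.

Yes — a 143 bp product.

Primer A (TCCGCGTGGCTATGATCCTAGA) matches the top strand at positions 32–53; it acts as a forward primer.
Primer B's reverse complement is CGTCCTGT, matching the top strand at positions 167–174; it acts as a reverse primer.
The 3' ends face each other across positions 32–174, giving a 143 bp product.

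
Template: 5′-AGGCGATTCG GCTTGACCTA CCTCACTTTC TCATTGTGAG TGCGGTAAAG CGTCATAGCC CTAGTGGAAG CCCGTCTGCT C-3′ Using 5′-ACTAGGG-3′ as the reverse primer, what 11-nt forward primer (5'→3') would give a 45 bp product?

The reverse primer's reverse complement CCCTAGT matches the template at positions 59–65, so the product ends at position 65.
A 45 bp product then starts at position 65 − 45 + 1 = 21.
The forward primer is identical to the top strand there: CCTCACTTTCT.

5'-CCTCACTTTCT-3'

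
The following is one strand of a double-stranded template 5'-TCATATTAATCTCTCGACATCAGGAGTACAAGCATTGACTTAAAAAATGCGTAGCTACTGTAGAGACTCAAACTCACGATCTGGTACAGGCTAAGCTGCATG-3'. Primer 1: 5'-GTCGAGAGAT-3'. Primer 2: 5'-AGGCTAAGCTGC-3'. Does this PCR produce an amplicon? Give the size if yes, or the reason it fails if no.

Primer 1 (GTCGAGAGAT) has reverse complement ATCTCTCGAC, which matches the top strand at positions 9–18; primer 1 anneals to the top strand there with its 3' end pointing upstream toward position 9.
Primer 2 (AGGCTAAGCTGC) matches the top strand directly at positions 88–99; it anneals to the bottom strand with its 3' end pointing downstream toward position 99.
The 3' ends diverge (primer 1 extends toward position 1, primer 2 toward position 102), so the primers never converge on a shared product.

No product — the primers' 3' ends point away from each other.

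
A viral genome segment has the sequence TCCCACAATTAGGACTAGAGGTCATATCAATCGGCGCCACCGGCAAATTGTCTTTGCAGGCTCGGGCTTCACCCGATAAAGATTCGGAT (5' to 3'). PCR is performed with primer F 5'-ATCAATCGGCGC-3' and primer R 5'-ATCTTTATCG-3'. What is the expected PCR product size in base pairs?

Scanning the template, ATCAATCGGCGC occurs at positions 26–37; this primer anneals to the bottom strand there with its 3' end pointing downstream.
Reverse complement of the reverse primer: CGATAAAGAT. This occurs on the top strand at positions 74–83.
The product runs from position 26 to position 83, so its length is 83 − 26 + 1 = 58 bp.

58 bp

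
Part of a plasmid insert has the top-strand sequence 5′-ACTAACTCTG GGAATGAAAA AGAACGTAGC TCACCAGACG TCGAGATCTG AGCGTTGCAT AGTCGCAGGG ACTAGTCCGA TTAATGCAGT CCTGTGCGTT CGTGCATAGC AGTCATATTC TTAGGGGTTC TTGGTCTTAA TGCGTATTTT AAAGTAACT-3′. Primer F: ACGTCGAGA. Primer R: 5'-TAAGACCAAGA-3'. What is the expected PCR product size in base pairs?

102 bp

Scanning the template, ACGTCGAGA occurs at positions 38–46; this primer anneals to the bottom strand there with its 3' end pointing downstream.
Reverse complement of the reverse primer: TCTTGGTCTTA. This occurs on the top strand at positions 129–139.
Product length = (reverse-primer end) − (forward-primer start) + 1 = 139 − 38 + 1 = 102 bp.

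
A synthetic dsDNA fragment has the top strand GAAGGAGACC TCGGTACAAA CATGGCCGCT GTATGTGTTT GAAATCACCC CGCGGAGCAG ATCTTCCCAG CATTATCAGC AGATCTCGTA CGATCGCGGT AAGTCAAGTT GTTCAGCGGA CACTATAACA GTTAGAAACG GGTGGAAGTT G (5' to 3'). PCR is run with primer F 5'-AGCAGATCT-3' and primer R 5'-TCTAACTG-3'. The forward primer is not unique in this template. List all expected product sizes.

81 bp, 59 bp

The forward primer AGCAGATCT matches the top strand at positions 56–64, 78–86.
The reverse primer's reverse complement is CAGTTAGA, matching at positions 129–136.
Each forward site pairs with the reverse site to give a product ending at position 136: sizes 81, 59 bp.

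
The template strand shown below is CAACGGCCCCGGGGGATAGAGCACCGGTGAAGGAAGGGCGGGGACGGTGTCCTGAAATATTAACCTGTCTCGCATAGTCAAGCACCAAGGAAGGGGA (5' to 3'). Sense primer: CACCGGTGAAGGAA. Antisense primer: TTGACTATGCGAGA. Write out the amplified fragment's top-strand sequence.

Scanning the template, CACCGGTGAAGGAA occurs at positions 22–35; this primer anneals to the bottom strand there with its 3' end pointing downstream.
Taking the reverse complement of TTGACTATGCGAGA gives TCTCGCATAGTCAA, found at positions 68–81 on the template; the primer anneals here to the top strand with its 3' end pointing upstream.
The product is the template from position 22 through 81 (60 bp).

5'-CACCGGTGAAGGAAGGGCGGGGACGGTGTCCTGAAATATTAACCTGTCTCGCATAGTCAA-3'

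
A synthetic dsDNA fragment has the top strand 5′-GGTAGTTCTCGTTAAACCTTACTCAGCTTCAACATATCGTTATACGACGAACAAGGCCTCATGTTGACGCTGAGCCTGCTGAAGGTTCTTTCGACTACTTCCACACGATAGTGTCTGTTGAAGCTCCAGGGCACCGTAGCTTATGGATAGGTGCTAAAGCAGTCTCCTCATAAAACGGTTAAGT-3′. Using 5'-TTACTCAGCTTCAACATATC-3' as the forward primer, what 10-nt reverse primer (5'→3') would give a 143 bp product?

5'-TGCTTTAGCA-3'

The forward primer binds at positions 19–38, so a 143 bp product ends at position 19 + 143 − 1 = 161.
The reverse primer anneals to the top strand over positions 152–161, i.e. to TGCTAAAGCA.
Its sequence written 5'→3' is the reverse complement: TGCTTTAGCA.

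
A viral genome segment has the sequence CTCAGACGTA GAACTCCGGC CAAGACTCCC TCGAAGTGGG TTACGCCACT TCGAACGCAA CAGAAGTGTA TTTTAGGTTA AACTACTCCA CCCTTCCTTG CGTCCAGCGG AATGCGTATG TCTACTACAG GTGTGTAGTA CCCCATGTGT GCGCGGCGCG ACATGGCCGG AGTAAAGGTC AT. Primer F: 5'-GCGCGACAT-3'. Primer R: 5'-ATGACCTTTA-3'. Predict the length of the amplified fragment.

The forward primer matches the template at positions 156–164.
The reverse primer's reverse complement is TAAAGGTCAT, which matches the template at positions 173–182.
Product length = (reverse-primer end) − (forward-primer start) + 1 = 182 − 156 + 1 = 27 bp.

27 bp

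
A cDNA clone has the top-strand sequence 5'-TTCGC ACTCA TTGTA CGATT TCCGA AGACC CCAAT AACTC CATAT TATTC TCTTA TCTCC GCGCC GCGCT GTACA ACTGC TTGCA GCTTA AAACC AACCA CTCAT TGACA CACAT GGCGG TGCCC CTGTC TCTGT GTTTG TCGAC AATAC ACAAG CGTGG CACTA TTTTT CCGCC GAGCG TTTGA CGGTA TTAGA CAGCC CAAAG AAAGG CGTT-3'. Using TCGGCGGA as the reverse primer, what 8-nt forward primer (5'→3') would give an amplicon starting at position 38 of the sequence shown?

The reverse primer's reverse complement TCCGCCGA matches the template at positions 170–177; the product starts at position 38.
The forward primer is identical to the top strand over positions 38–45: CTCCATAT.

5'-CTCCATAT-3'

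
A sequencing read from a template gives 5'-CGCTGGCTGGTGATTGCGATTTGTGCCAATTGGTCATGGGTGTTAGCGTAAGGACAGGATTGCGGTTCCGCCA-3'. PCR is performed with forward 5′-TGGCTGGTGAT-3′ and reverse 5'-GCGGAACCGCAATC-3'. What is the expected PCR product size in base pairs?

Forward primer TGGCTGGTGAT is found on the top strand at positions 4–14.
Taking the reverse complement of GCGGAACCGCAATC gives GATTGCGGTTCCGC, found at positions 58–71 on the template; the primer anneals here to the top strand with its 3' end pointing upstream.
The product runs from position 4 to position 71, so its length is 71 − 4 + 1 = 68 bp.

68 bp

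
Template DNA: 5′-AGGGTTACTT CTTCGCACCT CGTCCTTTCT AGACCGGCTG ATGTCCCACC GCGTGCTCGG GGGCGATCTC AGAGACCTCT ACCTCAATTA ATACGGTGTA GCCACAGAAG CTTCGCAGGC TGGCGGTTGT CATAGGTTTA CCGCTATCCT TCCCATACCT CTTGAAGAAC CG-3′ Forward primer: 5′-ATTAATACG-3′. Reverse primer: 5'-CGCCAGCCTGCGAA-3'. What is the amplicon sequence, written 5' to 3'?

Forward primer ATTAATACG is found on the top strand at positions 87–95.
The reverse primer's reverse complement is TTCGCAGGCTGGCG, which matches the template at positions 112–125.
The product is the template from position 87 through 125 (39 bp).

5'-ATTAATACGGTGTAGCCACAGAAGCTTCGCAGGCTGGCG-3'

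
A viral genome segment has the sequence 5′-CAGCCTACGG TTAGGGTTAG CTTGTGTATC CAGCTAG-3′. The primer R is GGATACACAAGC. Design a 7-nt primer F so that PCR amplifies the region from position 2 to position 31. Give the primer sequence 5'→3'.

The reverse primer's reverse complement GCTTGTGTATCC matches the template at positions 20–31; the product starts at position 2.
The forward primer is identical to the top strand over positions 2–8: AGCCTAC.

5'-AGCCTAC-3'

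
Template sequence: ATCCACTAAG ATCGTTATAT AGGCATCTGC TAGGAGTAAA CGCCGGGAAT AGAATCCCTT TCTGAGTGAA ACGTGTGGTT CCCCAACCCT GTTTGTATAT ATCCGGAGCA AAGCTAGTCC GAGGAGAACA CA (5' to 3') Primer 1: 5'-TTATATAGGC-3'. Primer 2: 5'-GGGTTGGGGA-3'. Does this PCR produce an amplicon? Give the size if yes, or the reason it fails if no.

Yes — a 75 bp product.

Primer 1 (TTATATAGGC) matches the top strand at positions 15–24; it acts as a forward primer.
Primer 2's reverse complement is TCCCCAACCC, matching the top strand at positions 80–89; it acts as a reverse primer.
The 3' ends face each other across positions 15–89, giving a 75 bp product.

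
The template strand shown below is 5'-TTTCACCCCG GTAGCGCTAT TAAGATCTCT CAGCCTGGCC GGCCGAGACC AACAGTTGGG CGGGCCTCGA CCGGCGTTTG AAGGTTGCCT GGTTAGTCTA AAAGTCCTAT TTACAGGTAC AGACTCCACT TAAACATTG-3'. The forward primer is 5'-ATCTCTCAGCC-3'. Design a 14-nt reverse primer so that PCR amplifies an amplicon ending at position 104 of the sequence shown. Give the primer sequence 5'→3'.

5'-CTTTTAGACTAACC-3'

The forward primer binds at positions 25–35; the product's 3' end on the top strand is position 104.
The reverse primer anneals to the top strand over positions 91–104, i.e. to GGTTAGTCTAAAAG.
Its sequence written 5'→3' is the reverse complement: CTTTTAGACTAACC.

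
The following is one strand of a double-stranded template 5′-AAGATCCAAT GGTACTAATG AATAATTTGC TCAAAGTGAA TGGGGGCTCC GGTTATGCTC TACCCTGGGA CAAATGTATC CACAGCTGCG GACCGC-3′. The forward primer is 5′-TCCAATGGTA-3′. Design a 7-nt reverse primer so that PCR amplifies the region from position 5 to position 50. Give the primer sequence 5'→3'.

The product's 3' end on the top strand is position 50.
The reverse primer anneals to the top strand over positions 44–50, i.e. to GGGCTCC.
Its sequence written 5'→3' is the reverse complement: GGAGCCC.

5'-GGAGCCC-3'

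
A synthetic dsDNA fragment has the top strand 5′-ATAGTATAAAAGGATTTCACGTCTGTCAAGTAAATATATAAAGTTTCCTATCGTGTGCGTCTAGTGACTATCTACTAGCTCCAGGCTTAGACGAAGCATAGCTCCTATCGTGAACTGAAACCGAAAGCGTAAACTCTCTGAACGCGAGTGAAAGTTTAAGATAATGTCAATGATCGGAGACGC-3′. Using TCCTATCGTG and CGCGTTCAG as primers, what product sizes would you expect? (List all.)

101 bp, 44 bp

The forward primer TCCTATCGTG matches the top strand at positions 46–55, 103–112.
The reverse primer's reverse complement is CTGAACGCG, matching at positions 138–146.
Each forward site pairs with the reverse site to give a product ending at position 146: sizes 101, 44 bp.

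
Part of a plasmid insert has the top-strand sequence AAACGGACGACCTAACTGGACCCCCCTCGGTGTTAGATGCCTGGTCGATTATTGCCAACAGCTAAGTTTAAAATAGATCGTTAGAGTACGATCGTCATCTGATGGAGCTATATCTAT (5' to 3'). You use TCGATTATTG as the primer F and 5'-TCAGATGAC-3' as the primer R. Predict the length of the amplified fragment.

Scanning the template, TCGATTATTG occurs at positions 45–54; this primer anneals to the bottom strand there with its 3' end pointing downstream.
Taking the reverse complement of TCAGATGAC gives GTCATCTGA, found at positions 94–102 on the template; the primer anneals here to the top strand with its 3' end pointing upstream.
Amplicon spans positions 45–102: 58 bp.

58 bp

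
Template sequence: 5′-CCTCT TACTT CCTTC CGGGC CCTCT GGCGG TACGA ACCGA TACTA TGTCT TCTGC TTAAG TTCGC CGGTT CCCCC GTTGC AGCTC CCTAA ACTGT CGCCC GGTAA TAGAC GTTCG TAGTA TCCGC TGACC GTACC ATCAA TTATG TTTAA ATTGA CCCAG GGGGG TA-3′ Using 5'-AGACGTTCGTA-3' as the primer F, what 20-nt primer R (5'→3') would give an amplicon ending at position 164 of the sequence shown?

The forward primer binds at positions 107–117; the product's 3' end on the top strand is position 164.
The reverse primer anneals to the top strand over positions 145–164, i.e. to GTTTAAATTGACCCAGGGGG.
Its sequence written 5'→3' is the reverse complement: CCCCCTGGGTCAATTTAAAC.

5'-CCCCCTGGGTCAATTTAAAC-3'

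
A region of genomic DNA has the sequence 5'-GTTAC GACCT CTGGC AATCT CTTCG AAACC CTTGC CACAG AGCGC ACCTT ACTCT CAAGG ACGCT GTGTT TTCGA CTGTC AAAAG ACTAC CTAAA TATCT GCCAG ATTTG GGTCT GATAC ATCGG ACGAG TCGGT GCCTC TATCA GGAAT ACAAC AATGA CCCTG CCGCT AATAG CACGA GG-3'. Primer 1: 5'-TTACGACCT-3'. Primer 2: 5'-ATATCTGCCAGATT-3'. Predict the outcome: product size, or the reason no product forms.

Primer 1 (TTACGACCT) matches the top strand at positions 2–10 (3' end points downstream).
Primer 2 (ATATCTGCCAGATT) also matches the top strand directly, at positions 95–108 — its reverse complement AATCTGGCAGATAT is not present.
Both primers anneal to the bottom strand with 3' ends pointing the same way, so neither can prime synthesis back toward the other.

No product — both primers anneal to the same strand and extend in the same direction.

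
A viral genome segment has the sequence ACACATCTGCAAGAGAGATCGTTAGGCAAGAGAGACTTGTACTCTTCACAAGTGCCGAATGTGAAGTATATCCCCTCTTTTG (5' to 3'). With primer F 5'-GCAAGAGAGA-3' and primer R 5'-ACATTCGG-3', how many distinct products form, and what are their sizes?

Two products: 54 bp, 37 bp

The forward primer GCAAGAGAGA matches the top strand at positions 9–18, 26–35.
The reverse primer's reverse complement is CCGAATGT, matching at positions 55–62.
Each forward site pairs with the reverse site to give a product ending at position 62: sizes 54, 37 bp.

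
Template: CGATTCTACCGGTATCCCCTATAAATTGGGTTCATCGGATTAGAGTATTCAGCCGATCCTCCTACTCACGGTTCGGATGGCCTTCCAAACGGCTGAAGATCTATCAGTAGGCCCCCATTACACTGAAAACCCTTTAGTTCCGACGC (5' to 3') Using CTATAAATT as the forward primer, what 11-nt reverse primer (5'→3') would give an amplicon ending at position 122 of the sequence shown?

5'-TGTAATGGGGG-3'

The forward primer binds at positions 19–27; the product's 3' end on the top strand is position 122.
The reverse primer anneals to the top strand over positions 112–122, i.e. to CCCCCATTACA.
Its sequence written 5'→3' is the reverse complement: TGTAATGGGGG.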